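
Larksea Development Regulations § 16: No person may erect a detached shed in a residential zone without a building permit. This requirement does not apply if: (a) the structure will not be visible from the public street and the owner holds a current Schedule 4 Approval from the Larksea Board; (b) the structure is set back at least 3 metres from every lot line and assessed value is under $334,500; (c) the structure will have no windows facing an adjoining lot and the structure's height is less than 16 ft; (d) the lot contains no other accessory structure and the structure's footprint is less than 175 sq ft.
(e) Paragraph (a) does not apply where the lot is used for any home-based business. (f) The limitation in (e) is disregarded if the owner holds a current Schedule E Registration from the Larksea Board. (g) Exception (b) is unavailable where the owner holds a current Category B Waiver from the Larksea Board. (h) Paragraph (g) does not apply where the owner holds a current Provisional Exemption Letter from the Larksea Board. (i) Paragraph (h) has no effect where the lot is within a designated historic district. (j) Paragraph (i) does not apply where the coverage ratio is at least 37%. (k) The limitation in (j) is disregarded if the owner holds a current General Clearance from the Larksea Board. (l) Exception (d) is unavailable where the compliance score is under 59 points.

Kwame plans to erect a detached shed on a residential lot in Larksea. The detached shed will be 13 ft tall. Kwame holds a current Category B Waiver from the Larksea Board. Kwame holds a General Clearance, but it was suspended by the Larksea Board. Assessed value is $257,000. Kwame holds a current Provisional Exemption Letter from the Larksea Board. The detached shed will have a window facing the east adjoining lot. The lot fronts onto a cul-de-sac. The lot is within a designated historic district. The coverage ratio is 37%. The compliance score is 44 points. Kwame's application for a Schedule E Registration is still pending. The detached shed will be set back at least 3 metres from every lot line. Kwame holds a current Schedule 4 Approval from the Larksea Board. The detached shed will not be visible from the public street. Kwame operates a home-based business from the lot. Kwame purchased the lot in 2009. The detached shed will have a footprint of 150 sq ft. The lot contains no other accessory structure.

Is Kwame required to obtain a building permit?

No — exception (b) applies; Kwame does not need a building permit.

Exception (a) is satisfied on its face — the structure will not be visible from the street; a current Schedule 4 Approval is held. Turning to paragraphs (e)–(f): (e) is triggered — a home-based business operates on the lot. (f) does not operate here (the Schedule E Registration is not current), so (e) stands. (a) is therefore removed.
Exception (b)'s conditions are all satisfied: the setback is at least 3 m on every side; assessed value is $257,000, under the $334,500 limit. Applying paragraphs (g)–(k): (g) operates (a current Category B Waiver is held), but is itself disapplied by (h): (h) applies — a current Provisional Exemption Letter is held. (i) would limit (h) — the lot is in a historic district — but (j) sets (i) aside: (j) operates — the coverage ratio is 37%, meeting the 37% threshold. (k) does not operate here (there is no General Clearance in force), so (j) stands. Exception (b) stands.
Exception (c) does not apply: a window faces an adjoining lot.
Exception (d) is satisfied on its face — the lot has no other accessory structure; the structure's footprint is 150 sq ft, less than the 175 sq ft limit. But applying paragraph (l): (l) applies — the compliance score is 44 points, under the 59 points limit. Exception (d) does not apply.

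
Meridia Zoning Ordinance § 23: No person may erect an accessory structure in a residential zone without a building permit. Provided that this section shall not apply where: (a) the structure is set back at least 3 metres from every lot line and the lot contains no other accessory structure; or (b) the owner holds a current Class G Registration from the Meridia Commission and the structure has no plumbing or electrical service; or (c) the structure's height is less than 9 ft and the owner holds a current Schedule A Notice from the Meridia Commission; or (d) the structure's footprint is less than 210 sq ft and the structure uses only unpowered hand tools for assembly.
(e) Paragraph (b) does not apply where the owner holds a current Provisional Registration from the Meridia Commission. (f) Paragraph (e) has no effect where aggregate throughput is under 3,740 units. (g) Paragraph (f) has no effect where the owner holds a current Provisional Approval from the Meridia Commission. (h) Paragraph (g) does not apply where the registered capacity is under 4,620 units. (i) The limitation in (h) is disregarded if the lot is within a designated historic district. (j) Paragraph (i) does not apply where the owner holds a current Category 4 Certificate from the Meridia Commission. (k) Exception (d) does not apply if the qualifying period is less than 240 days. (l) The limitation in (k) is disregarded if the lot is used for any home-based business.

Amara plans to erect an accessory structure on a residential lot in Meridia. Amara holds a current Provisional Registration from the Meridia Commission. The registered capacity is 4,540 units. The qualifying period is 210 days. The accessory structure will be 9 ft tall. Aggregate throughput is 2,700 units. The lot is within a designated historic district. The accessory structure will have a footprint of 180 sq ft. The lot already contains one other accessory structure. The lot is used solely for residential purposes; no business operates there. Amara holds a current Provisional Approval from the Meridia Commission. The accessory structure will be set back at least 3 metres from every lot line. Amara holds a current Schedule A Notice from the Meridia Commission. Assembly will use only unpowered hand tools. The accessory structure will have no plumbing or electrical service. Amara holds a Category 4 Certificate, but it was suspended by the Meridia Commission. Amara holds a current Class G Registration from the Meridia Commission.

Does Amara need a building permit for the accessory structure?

Yes — Amara must obtain a building permit.

Exception (a) does not apply: the lot already has another accessory structure.
Exception (b)'s conditions are all satisfied: a current Class G Registration is held; there is no plumbing or electrical service. But applying paragraphs (e)–(j): (e) is engaged — a current Provisional Registration is held. (f) would limit (e) — aggregate throughput is 2,700 units, under the 3,740 units limit — but (g) sets (f) aside: (g) operates against (f): a current Provisional Approval is held. (h) would limit (g) — the registered capacity is 4,540 units, under the 4,620 units limit — but (i) sets (h) aside: (i) applies — the lot is in a historic district. (j), which would lift (i), is not engaged — there is no Category 4 Certificate in force. (b) is therefore removed.
Exception (c) fails — the structure's height is 9 ft, not less than 9 ft.
Exception (d): the structure's footprint is 180 sq ft, less than the 210 sq ft limit; assembly uses only hand tools — every condition holds. But applying paragraphs (k)–(l): (k) operates against (d): the qualifying period is 210 days, less than the 240 days limit. (l) is not triggered (the lot is solely residential), so (k) stands. So (d) is unavailable.
No exception is made out. Amara falls within the general rule.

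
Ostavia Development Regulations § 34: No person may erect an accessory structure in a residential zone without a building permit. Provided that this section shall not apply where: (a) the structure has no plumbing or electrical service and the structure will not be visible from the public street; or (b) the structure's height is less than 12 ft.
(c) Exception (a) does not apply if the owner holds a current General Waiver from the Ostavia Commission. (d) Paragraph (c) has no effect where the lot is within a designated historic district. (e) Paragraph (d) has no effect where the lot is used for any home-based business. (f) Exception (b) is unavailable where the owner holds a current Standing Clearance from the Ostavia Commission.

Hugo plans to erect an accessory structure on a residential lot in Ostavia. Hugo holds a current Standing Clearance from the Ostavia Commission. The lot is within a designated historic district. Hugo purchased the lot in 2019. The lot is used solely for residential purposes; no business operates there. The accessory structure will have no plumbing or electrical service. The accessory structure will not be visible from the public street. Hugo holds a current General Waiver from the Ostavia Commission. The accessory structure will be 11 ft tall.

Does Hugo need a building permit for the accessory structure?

No — exception (a) applies; Hugo does not need a building permit.

All of (a)'s requirements are met (there is no plumbing or electrical service; the structure will not be visible from the street). Considering the limiting provisions: (c) applies (a current General Waiver is held), but is overridden by (d): (d) operates against (c): the lot is in a historic district. (e), which would lift (d), is inapplicable — the lot is solely residential. (a) remains available.
Exception (b) is satisfied on its face — the structure's height is 11 ft, less than the 12 ft limit. However, paragraph (f) must be considered: (f) applies — a current Standing Clearance is held. Exception (b) does not apply.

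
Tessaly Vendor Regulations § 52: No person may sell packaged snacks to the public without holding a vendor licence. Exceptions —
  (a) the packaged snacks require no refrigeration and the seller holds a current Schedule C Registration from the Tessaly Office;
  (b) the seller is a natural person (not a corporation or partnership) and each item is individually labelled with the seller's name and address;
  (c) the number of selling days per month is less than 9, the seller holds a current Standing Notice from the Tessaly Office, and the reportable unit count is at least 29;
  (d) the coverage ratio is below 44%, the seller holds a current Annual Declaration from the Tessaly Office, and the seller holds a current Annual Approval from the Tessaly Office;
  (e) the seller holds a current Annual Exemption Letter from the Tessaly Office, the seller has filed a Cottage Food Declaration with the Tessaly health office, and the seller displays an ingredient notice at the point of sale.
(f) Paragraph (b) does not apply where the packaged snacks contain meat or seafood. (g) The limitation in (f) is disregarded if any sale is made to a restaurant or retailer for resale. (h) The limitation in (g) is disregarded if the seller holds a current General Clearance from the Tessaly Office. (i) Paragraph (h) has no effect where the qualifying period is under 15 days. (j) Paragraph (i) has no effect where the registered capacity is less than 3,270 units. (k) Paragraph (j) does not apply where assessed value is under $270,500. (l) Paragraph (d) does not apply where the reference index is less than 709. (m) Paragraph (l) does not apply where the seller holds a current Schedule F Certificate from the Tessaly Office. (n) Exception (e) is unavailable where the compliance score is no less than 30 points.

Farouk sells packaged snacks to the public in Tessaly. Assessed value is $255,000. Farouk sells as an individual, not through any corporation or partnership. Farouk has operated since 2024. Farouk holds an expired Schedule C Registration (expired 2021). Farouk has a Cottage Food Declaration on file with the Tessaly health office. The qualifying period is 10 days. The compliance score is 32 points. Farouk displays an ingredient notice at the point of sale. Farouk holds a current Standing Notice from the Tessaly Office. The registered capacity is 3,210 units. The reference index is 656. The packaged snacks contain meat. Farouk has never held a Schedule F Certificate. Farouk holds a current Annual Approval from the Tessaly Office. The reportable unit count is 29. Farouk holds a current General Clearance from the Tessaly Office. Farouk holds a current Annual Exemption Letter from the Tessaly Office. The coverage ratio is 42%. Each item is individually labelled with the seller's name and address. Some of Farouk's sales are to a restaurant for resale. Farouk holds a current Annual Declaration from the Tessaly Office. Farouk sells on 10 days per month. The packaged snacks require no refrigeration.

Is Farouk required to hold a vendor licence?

No — exception (b) applies; Farouk is not required to hold a vendor licence.

Exception (a) requires that the seller holds a current Schedule C Registration from the Tessaly Office; but there is no Schedule C Registration in force, so (a) is unavailable.
Exception (b)'s conditions are all satisfied: the seller is a natural person; items are individually labelled. Under paragraphs (f)–(k): (f) applies (the packaged snacks contain meat), but is set aside by (g): (g) applies — some sales are to a restaurant for resale. (h) operates (a current General Clearance is held), but is itself disapplied by (i): (i) operates against (h): the qualifying period is 10 days, under the 15 days limit. (j) applies (the registered capacity is 3,210 units, less than the 3,270 units limit), but is displaced by (k): (k) is triggered — assessed value is $255,000, under the $270,500 limit. (b) remains available.
Exception (c) requires that the number of selling days per month is less than 9; but the number of selling days per month is 10, not less than 9, so (c) is unavailable.
Exception (d)'s conditions are all satisfied: the coverage ratio is 42%, below the 44% limit; a current Annual Declaration is held; a current Annual Approval is held. But: (l) operates against (d): the reference index is 656, less than the 709 limit. (m) is not engaged (no current Schedule F Certificate is held), so (l) stands. So (d) is unavailable.
Exception (e)'s conditions are all satisfied: a current Annual Exemption Letter is held; a Cottage Food Declaration is on file; an ingredient notice is displayed. But: (n) operates — the compliance score is 32 points, meeting the 30 points threshold. (e) is therefore removed.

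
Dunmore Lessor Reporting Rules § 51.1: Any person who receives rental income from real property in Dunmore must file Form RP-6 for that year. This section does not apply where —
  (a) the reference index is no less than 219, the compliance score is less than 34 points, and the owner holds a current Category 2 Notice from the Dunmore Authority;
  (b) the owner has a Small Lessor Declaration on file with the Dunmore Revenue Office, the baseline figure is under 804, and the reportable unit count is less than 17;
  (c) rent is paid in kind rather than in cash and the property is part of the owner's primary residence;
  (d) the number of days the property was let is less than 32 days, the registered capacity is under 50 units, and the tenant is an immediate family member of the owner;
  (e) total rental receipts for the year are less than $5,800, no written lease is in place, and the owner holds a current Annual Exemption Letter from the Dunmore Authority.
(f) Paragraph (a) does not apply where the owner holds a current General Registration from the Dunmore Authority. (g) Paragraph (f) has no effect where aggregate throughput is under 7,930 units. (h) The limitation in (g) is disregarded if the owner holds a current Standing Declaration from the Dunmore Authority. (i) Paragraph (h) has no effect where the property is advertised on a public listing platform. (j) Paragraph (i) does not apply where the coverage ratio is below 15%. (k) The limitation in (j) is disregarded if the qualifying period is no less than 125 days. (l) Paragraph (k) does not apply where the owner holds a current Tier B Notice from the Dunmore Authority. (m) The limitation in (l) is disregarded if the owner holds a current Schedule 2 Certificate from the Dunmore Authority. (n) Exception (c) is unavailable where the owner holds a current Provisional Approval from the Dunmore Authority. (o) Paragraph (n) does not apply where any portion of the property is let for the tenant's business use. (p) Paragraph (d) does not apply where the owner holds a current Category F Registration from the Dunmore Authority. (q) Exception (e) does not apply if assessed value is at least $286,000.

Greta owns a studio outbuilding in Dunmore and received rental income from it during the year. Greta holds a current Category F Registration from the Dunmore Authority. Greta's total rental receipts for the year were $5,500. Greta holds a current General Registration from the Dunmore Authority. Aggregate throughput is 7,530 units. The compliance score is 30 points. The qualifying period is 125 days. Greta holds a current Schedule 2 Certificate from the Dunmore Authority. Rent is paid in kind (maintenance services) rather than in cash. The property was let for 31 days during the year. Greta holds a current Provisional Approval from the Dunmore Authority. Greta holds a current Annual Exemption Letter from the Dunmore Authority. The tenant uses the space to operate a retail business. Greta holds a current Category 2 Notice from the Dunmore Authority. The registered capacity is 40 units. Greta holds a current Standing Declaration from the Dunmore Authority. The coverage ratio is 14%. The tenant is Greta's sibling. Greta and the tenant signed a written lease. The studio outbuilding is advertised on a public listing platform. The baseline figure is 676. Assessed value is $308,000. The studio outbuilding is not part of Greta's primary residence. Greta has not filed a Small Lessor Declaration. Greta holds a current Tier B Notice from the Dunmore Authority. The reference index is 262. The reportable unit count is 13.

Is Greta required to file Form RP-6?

No — exception (a) applies; Greta is not required to file Form RP-6.

Exception (a)'s conditions are all satisfied: the reference index is 262, meeting the 219 threshold; the compliance score is 30 points, less than the 34 points limit; a current Category 2 Notice is held. Under paragraphs (f)–(m): (f) would limit (a) — a current General Registration is held — but (g) sets (f) aside: (g) applies — aggregate throughput is 7,530 units, under the 7,930 units limit. (h) would limit (g) — a current Standing Declaration is held — but (i) sets (h) aside: (i) operates against (h): the property is publicly advertised. (j) applies (the coverage ratio is 14%, below the 15% limit), but is itself disapplied by (k): (k) is triggered — the qualifying period is 125 days, meeting the 125 days threshold. (l) would limit (k) — a current Tier B Notice is held — but (m) sets (l) aside: (m) operates against (l): a current Schedule 2 Certificate is held. Exception (a) stands.
Exception (b) does not apply: no Small Lessor Declaration is on file.
Exception (c) fails — the studio outbuilding is not part of the primary residence.
All of (d)'s requirements are met (the number of days the property was let is 31 days, less than the 32 days limit; the registered capacity is 40 units, under the 50 units limit; the tenant is an immediate family member). However, paragraph (p) must be considered: (p) operates against (d): a current Category F Registration is held. So (d) is unavailable.
Exception (e) requires that no written lease is in place; but a written lease is in place, so (e) is unavailable.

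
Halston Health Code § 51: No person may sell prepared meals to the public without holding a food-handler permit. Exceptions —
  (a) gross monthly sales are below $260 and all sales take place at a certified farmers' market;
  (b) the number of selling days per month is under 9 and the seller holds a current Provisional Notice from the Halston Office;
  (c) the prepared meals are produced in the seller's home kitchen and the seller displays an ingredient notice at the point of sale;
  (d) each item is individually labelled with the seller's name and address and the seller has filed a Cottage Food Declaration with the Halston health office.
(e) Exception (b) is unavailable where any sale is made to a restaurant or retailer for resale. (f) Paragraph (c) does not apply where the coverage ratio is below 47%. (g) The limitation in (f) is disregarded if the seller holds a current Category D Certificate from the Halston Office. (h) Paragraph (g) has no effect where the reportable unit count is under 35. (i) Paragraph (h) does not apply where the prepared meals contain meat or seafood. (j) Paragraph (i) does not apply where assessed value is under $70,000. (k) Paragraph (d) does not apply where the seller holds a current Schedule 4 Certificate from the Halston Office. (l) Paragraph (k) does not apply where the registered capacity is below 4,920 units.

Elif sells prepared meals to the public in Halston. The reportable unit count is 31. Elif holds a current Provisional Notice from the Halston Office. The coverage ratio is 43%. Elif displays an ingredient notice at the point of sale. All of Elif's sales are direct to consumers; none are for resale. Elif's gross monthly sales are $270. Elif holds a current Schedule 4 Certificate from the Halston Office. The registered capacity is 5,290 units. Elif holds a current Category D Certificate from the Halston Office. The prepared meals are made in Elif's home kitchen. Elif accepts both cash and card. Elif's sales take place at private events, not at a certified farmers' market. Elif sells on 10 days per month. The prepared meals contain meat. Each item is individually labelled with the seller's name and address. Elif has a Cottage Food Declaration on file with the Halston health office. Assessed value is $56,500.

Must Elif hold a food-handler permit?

Yes — Elif must hold a food-handler permit.

Exception (a) requires that gross monthly sales are below $260; but gross monthly sales are $270, not below $260, so (a) is unavailable.
Exception (b) fails — the number of selling days per month is 10, not under 9.
Exception (c) is satisfied on its face — the prepared meals are home-kitchen produced; an ingredient notice is displayed. However, paragraphs (f)–(j) must be considered: (f) is engaged — the coverage ratio is 43%, below the 47% limit. (g) is triggered (a current Category D Certificate is held), but is displaced by (h): (h) operates — the reportable unit count is 31, under the 35 limit. (i) is engaged (the prepared meals contain meat), but is itself disapplied by (j): (j) operates against (i): assessed value is $56,500, under the $70,000 limit. Exception (c) does not apply.
All of (d)'s requirements are met (items are individually labelled; a Cottage Food Declaration is on file). Turning to paragraphs (k)–(l): (k) operates against (d): a current Schedule 4 Certificate is held. (l), which would lift (k), is not engaged — the registered capacity is 5,290 units, not below 4,920 units. So (d) is unavailable.
Every exception is unavailable, so the rule governs.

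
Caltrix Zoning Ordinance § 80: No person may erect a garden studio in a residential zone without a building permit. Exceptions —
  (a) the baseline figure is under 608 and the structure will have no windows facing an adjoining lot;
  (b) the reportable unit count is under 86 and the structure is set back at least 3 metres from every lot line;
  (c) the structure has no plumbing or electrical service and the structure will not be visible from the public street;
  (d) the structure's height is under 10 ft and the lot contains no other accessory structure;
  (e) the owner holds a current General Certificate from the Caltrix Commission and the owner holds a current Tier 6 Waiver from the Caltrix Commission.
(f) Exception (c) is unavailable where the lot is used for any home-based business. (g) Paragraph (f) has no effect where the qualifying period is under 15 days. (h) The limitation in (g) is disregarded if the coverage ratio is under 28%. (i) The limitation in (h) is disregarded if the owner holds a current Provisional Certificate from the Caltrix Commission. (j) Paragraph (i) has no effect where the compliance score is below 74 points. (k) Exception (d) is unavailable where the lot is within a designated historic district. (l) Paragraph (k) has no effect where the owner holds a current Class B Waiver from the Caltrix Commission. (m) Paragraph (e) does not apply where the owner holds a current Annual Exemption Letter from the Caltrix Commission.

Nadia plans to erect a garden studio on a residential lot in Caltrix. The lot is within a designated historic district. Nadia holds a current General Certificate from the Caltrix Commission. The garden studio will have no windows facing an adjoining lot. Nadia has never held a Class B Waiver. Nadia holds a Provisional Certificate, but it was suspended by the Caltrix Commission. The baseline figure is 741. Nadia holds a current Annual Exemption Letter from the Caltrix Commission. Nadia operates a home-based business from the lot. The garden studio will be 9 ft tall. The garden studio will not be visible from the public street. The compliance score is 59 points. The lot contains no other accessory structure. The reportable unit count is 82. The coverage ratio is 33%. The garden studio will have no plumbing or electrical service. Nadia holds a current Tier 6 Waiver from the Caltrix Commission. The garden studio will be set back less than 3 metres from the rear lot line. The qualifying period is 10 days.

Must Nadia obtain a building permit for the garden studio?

No — exception (c) applies; Nadia does not need a building permit.

Exception (a) does not apply: the baseline figure is 741, not under 608.
Exception (b) requires that the structure is set back at least 3 metres from every lot line; but the rear setback is under 3 m, so (b) is unavailable.
All of (c)'s requirements are met (there is no plumbing or electrical service; the structure will not be visible from the street). Considering the limiting provisions: (f) would limit (c) — a home-based business operates on the lot — but (g) sets (f) aside: (g) applies — the qualifying period is 10 days, under the 15 days limit. (h), which would lift (g), is inapplicable — the coverage ratio is 33%, not under 28%. So (c) applies.
Exception (d)'s conditions are all satisfied: the structure's height is 9 ft, under the 10 ft limit; the lot has no other accessory structure. But: (k) operates against (d): the lot is in a historic district. (l) is not triggered (no current Class B Waiver is held), so (k) stands. So (d) is unavailable.
Exception (e)'s conditions are all satisfied: a current General Certificate is held; a current Tier 6 Waiver is held. However, paragraph (m) must be considered: (m) operates against (e): a current Annual Exemption Letter is held. (e) is therefore removed.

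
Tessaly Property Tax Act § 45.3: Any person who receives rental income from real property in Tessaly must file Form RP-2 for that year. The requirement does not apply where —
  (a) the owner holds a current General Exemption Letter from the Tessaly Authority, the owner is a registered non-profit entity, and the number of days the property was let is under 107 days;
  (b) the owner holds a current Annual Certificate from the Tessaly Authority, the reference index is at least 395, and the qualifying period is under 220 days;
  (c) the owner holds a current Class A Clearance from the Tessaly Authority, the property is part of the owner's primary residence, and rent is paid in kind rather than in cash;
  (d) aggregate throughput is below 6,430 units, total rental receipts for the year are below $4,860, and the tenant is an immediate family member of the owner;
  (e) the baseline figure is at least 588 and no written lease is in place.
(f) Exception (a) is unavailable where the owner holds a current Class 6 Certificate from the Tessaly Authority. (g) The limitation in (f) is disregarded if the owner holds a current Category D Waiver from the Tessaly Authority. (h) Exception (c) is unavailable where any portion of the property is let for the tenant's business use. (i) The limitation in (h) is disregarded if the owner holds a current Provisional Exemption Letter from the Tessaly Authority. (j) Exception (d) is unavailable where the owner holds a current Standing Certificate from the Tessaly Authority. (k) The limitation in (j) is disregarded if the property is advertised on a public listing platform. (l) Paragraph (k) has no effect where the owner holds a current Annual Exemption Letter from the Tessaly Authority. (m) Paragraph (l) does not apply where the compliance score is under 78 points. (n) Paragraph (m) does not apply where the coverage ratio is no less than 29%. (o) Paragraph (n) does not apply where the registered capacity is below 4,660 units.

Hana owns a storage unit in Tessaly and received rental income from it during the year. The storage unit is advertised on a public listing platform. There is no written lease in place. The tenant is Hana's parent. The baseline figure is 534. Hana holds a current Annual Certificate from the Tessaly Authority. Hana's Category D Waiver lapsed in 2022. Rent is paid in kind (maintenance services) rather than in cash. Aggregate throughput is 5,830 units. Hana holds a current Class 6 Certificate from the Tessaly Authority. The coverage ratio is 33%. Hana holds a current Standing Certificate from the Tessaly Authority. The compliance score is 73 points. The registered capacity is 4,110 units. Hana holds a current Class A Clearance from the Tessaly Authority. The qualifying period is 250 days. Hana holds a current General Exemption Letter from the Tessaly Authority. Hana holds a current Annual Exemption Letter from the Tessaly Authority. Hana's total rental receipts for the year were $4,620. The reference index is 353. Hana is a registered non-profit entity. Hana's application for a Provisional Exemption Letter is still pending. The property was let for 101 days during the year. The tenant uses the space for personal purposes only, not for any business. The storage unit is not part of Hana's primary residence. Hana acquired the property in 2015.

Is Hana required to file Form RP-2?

Exception (a)'s conditions are all satisfied: a current General Exemption Letter is held; Hana is a registered non-profit; the number of days the property was let is 101 days, under the 107 days limit. However, paragraphs (f)–(g) must be considered: (f) operates against (a): a current Class 6 Certificate is held. (g), which would lift (f), is not engaged — there is no Category D Waiver in force. (a) is therefore removed.
Exception (b) does not apply: the reference index is 353, short of 395.
Exception (c) requires that the property is part of the owner's primary residence; but the storage unit is not part of the primary residence, so (c) is unavailable.
Exception (d) is satisfied on its face — aggregate throughput is 5,830 units, below the 6,430 units limit; total rental receipts for the year are $4,620, below the $4,860 limit; the tenant is an immediate family member. Considering the limiting provisions: (j) applies (a current Standing Certificate is held), but is set aside by (k): (k) operates — the property is publicly advertised. (l) would limit (k) — a current Annual Exemption Letter is held — but (m) sets (l) aside: (m) operates against (l): the compliance score is 73 points, under the 78 points limit. (n) is engaged (the coverage ratio is 33%, meeting the 29% threshold), but yields to (o): (o) operates — the registered capacity is 4,110 units, below the 4,660 units limit. (d) remains available.
Exception (e) does not apply: the baseline figure is 534, short of 588.

No — exception (d) applies; Hana is not required to file Form RP-2.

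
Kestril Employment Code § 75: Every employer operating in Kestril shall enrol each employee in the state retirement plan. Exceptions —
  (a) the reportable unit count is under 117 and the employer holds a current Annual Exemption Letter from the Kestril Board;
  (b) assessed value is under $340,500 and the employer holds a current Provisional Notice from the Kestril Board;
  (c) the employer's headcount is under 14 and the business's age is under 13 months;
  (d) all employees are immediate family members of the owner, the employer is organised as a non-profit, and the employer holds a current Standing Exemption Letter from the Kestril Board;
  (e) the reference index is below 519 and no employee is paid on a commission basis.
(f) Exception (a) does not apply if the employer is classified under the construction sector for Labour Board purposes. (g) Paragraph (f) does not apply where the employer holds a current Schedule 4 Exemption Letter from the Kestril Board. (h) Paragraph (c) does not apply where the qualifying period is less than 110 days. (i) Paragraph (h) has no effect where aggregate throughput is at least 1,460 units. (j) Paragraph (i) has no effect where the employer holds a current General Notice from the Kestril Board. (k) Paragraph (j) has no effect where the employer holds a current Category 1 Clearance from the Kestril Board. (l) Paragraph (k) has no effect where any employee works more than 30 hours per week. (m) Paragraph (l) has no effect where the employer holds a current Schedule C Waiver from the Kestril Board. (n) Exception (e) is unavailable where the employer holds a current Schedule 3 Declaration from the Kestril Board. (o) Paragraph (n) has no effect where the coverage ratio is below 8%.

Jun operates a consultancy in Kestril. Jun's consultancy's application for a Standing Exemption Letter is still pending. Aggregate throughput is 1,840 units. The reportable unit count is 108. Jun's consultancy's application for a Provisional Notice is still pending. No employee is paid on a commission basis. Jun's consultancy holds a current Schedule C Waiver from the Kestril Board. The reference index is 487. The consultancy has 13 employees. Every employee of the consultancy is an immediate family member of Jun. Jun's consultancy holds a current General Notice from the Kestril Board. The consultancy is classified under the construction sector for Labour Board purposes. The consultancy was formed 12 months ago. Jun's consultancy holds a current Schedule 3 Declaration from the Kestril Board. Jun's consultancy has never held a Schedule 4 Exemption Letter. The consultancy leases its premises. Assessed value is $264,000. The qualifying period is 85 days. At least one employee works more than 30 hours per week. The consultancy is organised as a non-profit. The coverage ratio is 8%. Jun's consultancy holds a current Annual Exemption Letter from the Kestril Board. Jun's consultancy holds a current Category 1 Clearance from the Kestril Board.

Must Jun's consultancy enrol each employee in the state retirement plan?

Exception (a): the reportable unit count is 108, under the 117 limit; a current Annual Exemption Letter is held — every condition holds. But applying paragraphs (f)–(g): (f) operates against (a): the consultancy is classified under the construction sector. (g) is inapplicable (no current Schedule 4 Exemption Letter is held), so (f) stands. So (a) is unavailable.
Exception (b) fails — there is no Provisional Notice in force.
Exception (c)'s conditions are all satisfied: the employer's headcount is 13, under the 14 limit; the business's age is 12 months, under the 13 months limit. As to paragraphs (h)–(m): (h) is engaged (the qualifying period is 85 days, less than the 110 days limit), but is displaced by (i): (i) operates — aggregate throughput is 1,840 units, meeting the 1,460 units threshold. (j) is engaged (a current General Notice is held), but is itself disapplied by (k): (k) operates against (j): a current Category 1 Clearance is held. (l) would limit (k) — at least one employee exceeds 30 hours/week — but (m) sets (l) aside: (m) operates against (l): a current Schedule C Waiver is held. (c) remains available.
Exception (d) does not apply: no current Standing Exemption Letter is held.
Exception (e) is satisfied on its face — the reference index is 487, below the 519 limit; no employee is paid on commission. However, paragraphs (n)–(o) must be considered: (n) operates against (e): a current Schedule 3 Declaration is held. (o), which would lift (n), is not engaged — the coverage ratio is 8%, not below 8%. (e) is therefore removed.

No — exception (c) applies; Jun's consultancy is not required to enrol each employee in the state retirement plan.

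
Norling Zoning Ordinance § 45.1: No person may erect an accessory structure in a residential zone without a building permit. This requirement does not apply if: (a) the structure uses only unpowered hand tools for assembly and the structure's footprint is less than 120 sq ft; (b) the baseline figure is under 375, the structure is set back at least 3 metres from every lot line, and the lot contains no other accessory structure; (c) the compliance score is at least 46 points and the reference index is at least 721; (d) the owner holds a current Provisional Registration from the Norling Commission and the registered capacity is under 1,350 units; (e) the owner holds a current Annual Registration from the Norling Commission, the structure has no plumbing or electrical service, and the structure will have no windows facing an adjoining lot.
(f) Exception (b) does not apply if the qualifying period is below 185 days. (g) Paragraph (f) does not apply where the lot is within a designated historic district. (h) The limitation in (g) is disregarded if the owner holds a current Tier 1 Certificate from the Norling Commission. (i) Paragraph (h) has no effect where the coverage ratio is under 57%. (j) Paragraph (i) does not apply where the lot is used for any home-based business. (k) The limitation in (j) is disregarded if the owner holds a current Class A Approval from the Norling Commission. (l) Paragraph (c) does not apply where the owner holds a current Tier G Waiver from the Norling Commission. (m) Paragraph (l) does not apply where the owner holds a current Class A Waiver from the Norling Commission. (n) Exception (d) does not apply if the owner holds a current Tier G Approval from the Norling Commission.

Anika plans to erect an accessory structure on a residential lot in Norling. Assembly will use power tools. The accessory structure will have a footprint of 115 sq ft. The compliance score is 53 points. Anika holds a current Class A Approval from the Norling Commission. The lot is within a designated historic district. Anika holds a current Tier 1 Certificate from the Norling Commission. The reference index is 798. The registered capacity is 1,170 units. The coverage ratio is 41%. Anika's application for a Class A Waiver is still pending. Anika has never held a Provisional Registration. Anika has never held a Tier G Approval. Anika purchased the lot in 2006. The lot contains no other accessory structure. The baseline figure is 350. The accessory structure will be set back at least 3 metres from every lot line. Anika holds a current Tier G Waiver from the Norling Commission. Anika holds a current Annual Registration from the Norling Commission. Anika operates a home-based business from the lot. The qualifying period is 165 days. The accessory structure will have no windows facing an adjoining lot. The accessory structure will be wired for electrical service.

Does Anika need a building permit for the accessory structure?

Exception (a) requires that the structure uses only unpowered hand tools for assembly; but assembly uses power tools, so (a) is unavailable.
Exception (b): the baseline figure is 350, under the 375 limit; the setback is at least 3 m on every side; the lot has no other accessory structure — every condition holds. Considering the limiting provisions: (f) would limit (b) — the qualifying period is 165 days, below the 185 days limit — but (g) sets (f) aside: (g) is triggered — the lot is in a historic district. (h) would limit (g) — a current Tier 1 Certificate is held — but (i) sets (h) aside: (i) applies — the coverage ratio is 41%, under the 57% limit. (j) would limit (i) — a home-based business operates on the lot — but (k) sets (j) aside: (k) applies — a current Class A Approval is held. Exception (b) stands.
Exception (c)'s conditions are all satisfied: the compliance score is 53 points, meeting the 46 points threshold; the reference index is 798, meeting the 721 threshold. But: (l) is engaged — a current Tier G Waiver is held. (m), which would lift (l), is not triggered — the Class A Waiver is not current. (c) is therefore removed.
Exception (d) requires that the owner holds a current Provisional Registration from the Norling Commission; but the Provisional Registration is not current, so (d) is unavailable.
Exception (e) fails — electrical service is planned.

No — exception (b) applies; Anika does not need a building permit.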